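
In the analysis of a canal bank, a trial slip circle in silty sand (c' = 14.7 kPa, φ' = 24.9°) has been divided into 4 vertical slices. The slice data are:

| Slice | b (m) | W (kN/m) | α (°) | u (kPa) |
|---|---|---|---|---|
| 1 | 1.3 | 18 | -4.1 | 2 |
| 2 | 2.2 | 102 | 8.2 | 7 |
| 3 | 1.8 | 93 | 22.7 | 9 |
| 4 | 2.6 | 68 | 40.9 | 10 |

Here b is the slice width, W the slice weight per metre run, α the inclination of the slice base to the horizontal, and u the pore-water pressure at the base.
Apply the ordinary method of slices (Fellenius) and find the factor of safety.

FS = 2.32

Ordinary method of slices: FS = Σ[c'·Δl_i + (W_i cosα_i − u_i·Δl_i)·tanφ'] / Σ W_i sinα_i, with Δl_i = b_i / cosα_i.
Slice 1: Δl = 1.3/cos(-4.1°) = 1.303 m; N'_1 = 18·cos(-4.1°) − 2·1.303 = 15.3; c'Δl = 19.16; W sinα = -1.3
Slice 2: Δl = 2.2/cos8.2° = 2.223 m; N'_2 = 102·cos8.2° − 7·2.223 = 85.4; c'Δl = 32.67; W sinα = 14.5
Slice 3: Δl = 1.8/cos22.7° = 1.951 m; N'_3 = 93·cos22.7° − 9·1.951 = 68.2; c'Δl = 28.68; W sinα = 35.9
Slice 4: Δl = 2.6/cos40.9° = 3.440 m; N'_4 = 68·cos40.9° − 10·3.440 = 17.0; c'Δl = 50.57; W sinα = 44.5
Σc'Δl = 131.1 kN/m; ΣN' = 186.0 kN/m; ΣW sinα = 93.7 kN/m
Resisting = 131.1 + 186.0·tan24.9° = 131.1 + 86.3 = 217.4 kN/m
FS = 217.4 / 93.7 = 2.321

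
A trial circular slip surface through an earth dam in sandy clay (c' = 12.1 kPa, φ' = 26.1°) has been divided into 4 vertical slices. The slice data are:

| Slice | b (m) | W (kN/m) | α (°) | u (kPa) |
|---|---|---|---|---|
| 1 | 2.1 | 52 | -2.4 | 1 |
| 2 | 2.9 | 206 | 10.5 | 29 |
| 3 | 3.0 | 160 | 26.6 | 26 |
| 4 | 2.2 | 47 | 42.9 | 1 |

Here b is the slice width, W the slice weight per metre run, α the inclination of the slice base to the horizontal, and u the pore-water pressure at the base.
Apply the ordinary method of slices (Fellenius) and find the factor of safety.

FS = 1.89

Ordinary method of slices: FS = Σ[c'·Δl_i + (W_i cosα_i − u_i·Δl_i)·tanφ'] / Σ W_i sinα_i, with Δl_i = b_i / cosα_i.
Slice 1: Δl = 2.1/cos(-2.4°) = 2.102 m; N'_1 = 52·cos(-2.4°) − 1·2.102 = 49.9; c'Δl = 25.43; W sinα = -2.2
Slice 2: Δl = 2.9/cos10.5° = 2.949 m; N'_2 = 206·cos10.5° − 29·2.949 = 117.0; c'Δl = 35.69; W sinα = 37.5
Slice 3: Δl = 3.0/cos26.6° = 3.355 m; N'_3 = 160·cos26.6° − 26·3.355 = 55.8; c'Δl = 40.60; W sinα = 71.6
Slice 4: Δl = 2.2/cos42.9° = 3.003 m; N'_4 = 47·cos42.9° − 1·3.003 = 31.4; c'Δl = 36.34; W sinα = 32.0
Σc'Δl = 138.1 kN/m; ΣN' = 254.1 kN/m; ΣW sinα = 139.0 kN/m
Resisting = 138.1 + 254.1·tan26.1° = 138.1 + 124.5 = 262.6 kN/m
FS = 262.6 / 139.0 = 1.889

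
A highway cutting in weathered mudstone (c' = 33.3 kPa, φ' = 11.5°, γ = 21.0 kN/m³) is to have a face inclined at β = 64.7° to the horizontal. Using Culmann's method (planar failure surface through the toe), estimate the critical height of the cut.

H_c = 14.01 m

Culmann's analysis gives the critical failure plane at α_cr = (β + φ')/2 = (64.7 + 11.5)/2 = 38.1°, and the critical height
H_c = (4c'/γ) · sinβ cosφ' / [1 − cos(β − φ')]
    = (4·33.3/21.0) · sin64.7°·cos11.5° / [1 − cos(53.2°)]
    = 6.343 · 0.9041·0.9799 / [1 − 0.5990]
    = 6.343 · 0.8859 / 0.4010
    = 14.01 m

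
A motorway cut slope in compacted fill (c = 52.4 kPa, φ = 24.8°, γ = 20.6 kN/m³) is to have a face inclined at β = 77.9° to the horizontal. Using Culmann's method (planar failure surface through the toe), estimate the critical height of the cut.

Culmann's analysis gives the critical failure plane at α_cr = (β + φ)/2 = (77.9 + 24.8)/2 = 51.4°, and the critical height
H_c = (4c/γ) · sinβ cosφ / [1 − cos(β − φ)]
    = (4·52.4/20.6) · sin77.9°·cos24.8° / [1 − cos(53.1°)]
    = 10.175 · 0.9778·0.9078 / [1 − 0.6004]
    = 10.175 · 0.8876 / 0.3996
    = 22.60 m

H_c = 22.60 m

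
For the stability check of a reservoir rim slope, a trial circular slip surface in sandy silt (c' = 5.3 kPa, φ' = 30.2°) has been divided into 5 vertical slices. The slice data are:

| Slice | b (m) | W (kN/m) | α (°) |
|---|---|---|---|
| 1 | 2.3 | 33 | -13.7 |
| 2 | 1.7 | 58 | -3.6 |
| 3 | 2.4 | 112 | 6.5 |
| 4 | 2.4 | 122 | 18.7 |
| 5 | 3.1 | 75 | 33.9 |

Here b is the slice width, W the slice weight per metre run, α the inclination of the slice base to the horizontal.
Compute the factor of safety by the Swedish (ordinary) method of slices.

FS = 3.51

Ordinary method of slices: FS = Σ[c'·Δl_i + (W_i cosα_i)·tanφ'] / Σ W_i sinα_i, with Δl_i = b_i / cosα_i.
Slice 1: Δl = 2.3/cos(-13.7°) = 2.367 m; N'_1 = 33·cos(-13.7°) = 32.1; c'Δl = 12.55; W sinα = -7.8
Slice 2: Δl = 1.7/cos(-3.6°) = 1.703 m; N'_2 = 58·cos(-3.6°) = 57.9; c'Δl = 9.03; W sinα = -3.6
Slice 3: Δl = 2.4/cos6.5° = 2.416 m; N'_3 = 112·cos6.5° = 111.3; c'Δl = 12.80; W sinα = 12.7
Slice 4: Δl = 2.4/cos18.7° = 2.534 m; N'_4 = 122·cos18.7° = 115.6; c'Δl = 13.43; W sinα = 39.1
Slice 5: Δl = 3.1/cos33.9° = 3.735 m; N'_5 = 75·cos33.9° = 62.3; c'Δl = 19.79; W sinα = 41.8
Σc'Δl = 67.6 kN/m; ΣN' = 379.0 kN/m; ΣW sinα = 82.2 kN/m
Resisting = 67.6 + 379.0·tan30.2° = 67.6 + 220.6 = 288.2 kN/m
FS = 288.2 / 82.2 = 3.508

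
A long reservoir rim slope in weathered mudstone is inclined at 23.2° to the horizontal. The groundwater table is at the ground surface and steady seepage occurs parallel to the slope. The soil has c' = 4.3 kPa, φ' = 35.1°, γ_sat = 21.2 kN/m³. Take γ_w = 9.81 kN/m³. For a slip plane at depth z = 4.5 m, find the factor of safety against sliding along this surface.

With seepage parallel to the slope and the water table at the surface, the effective normal stress on the slip plane uses the buoyant unit weight γ' = γ_sat − γ_w while the driving shear stress uses γ_sat:
FS = [c' + γ' z cos²β tanφ'] / [γ_sat z sinβ cosβ]
γ' = 21.2 − 9.81 = 11.39 kN/m³
Numerator = 4.3 + 11.39·4.5·cos²23.2°·tan35.1° = 4.3 + 11.39·4.5·0.8448·0.7028 = 34.732 kPa
Denominator = 21.2·4.5·sin23.2°·cos23.2° = 21.2·4.5·0.3939·0.9191 = 34.543 kPa
FS = 34.732 / 34.543 = 1.005

FS = 1.01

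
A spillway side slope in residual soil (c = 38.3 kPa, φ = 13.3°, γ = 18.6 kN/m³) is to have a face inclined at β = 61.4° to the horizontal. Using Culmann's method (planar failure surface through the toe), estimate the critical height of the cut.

Culmann's analysis gives the critical failure plane at α_cr = (β + φ)/2 = (61.4 + 13.3)/2 = 37.4°, and the critical height
H_c = (4c/γ) · sinβ cosφ / [1 − cos(β − φ)]
    = (4·38.3/18.6) · sin61.4°·cos13.3° / [1 − cos(48.1°)]
    = 8.237 · 0.8780·0.9732 / [1 − 0.6678]
    = 8.237 · 0.8544 / 0.3322
    = 21.19 m

H_c = 21.19 m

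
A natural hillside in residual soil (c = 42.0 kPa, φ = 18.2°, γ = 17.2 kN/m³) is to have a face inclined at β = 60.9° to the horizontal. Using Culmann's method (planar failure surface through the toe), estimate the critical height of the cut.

Culmann's analysis gives the critical failure plane at α_cr = (β + φ)/2 = (60.9 + 18.2)/2 = 39.5°, and the critical height
H_c = (4c/γ) · sinβ cosφ / [1 − cos(β − φ)]
    = (4·42.0/17.2) · sin60.9°·cos18.2° / [1 − cos(42.7°)]
    = 9.767 · 0.8738·0.9500 / [1 − 0.7349]
    = 9.767 · 0.8301 / 0.2651
    = 30.58 m

H_c = 30.58 m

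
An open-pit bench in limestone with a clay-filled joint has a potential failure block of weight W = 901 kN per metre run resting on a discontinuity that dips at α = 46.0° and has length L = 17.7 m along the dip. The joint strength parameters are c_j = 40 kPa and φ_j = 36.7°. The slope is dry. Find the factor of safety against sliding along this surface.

Resolving the block weight along and normal to the plane and applying the Mohr–Coulomb strength on the joint:
N' = W cosα = 901·cos46.0° = 625.9 kN/m
Driving force T = W sinα = 901·sin46.0° = 648.1 kN/m
Resisting force R = c_j·L + N'·tanφ_j = 40·17.7 + 625.9·tan36.7° = 708.0 + 466.5 = 1174.5 kN/m
FS = R / T = 1174.5 / 648.1 = 1.812

FS = 1.81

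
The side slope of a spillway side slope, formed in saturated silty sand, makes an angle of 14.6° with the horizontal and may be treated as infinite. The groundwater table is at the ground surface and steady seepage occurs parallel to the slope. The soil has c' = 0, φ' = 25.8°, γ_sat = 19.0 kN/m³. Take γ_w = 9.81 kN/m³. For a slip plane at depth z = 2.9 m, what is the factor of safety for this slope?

FS = 0.90

With seepage parallel to the slope and the water table at the surface, the effective normal stress on the slip plane uses the buoyant unit weight γ' = γ_sat − γ_w while the driving shear stress uses γ_sat:
FS = [c' + γ' z cos²β tanφ'] / [γ_sat z sinβ cosβ]
(For c' = 0 this reduces to FS = (γ'/γ_sat)·tanφ'/tanβ.)
γ' = 19.0 − 9.81 = 9.19 kN/m³
Numerator = 0.0 + 9.19·2.9·cos²14.6°·tan25.8° = 0.0 + 9.19·2.9·0.9365·0.4834 = 12.065 kPa
Denominator = 19.0·2.9·sin14.6°·cos14.6° = 19.0·2.9·0.2521·0.9677 = 13.441 kPa
FS = 12.065 / 13.441 = 0.898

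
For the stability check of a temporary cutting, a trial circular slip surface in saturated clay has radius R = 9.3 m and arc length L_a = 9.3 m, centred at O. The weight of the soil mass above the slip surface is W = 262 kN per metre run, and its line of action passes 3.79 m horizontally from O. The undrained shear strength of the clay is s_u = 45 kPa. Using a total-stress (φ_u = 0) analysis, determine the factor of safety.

FS = 3.92

Taking moments about the centre O, the resisting moment is provided by the undrained shear strength acting along the arc:
M_R = s_u·L_a·R = 45·9.30·9.3 = 3892.1 kN·m/m
M_D = W·d = 262·3.79 = 993.0 kN·m/m
FS = M_R / M_D = 3892.1 / 993.0 = 3.920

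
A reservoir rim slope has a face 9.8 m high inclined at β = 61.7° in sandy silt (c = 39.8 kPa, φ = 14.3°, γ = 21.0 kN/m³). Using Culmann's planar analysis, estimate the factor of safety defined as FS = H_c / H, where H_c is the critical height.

H_c = (4c/γ) · sinβ cosφ / [1 − cos(β − φ)]
    = (4·39.8/21.0) · sin61.7°·cos14.3° / [1 − cos47.4°]
    = 7.581 · 0.8532 / 0.3231 = 20.02 m
FS = H_c / H = 20.02 / 9.8 = 2.043

FS = 2.04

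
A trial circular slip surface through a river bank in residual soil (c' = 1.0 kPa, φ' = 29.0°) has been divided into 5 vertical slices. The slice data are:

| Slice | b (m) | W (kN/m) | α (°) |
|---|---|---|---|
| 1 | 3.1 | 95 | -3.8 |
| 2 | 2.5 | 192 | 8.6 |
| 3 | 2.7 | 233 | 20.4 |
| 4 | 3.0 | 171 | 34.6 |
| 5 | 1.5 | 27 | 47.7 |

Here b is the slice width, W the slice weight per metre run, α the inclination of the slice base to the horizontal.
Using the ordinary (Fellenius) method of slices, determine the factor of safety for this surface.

Ordinary method of slices: FS = Σ[c'·Δl_i + (W_i cosα_i)·tanφ'] / Σ W_i sinα_i, with Δl_i = b_i / cosα_i.
Slice 1: Δl = 3.1/cos(-3.8°) = 3.107 m; N'_1 = 95·cos(-3.8°) = 94.8; c'Δl = 3.11; W sinα = -6.3
Slice 2: Δl = 2.5/cos8.6° = 2.528 m; N'_2 = 192·cos8.6° = 189.8; c'Δl = 2.53; W sinα = 28.7
Slice 3: Δl = 2.7/cos20.4° = 2.881 m; N'_3 = 233·cos20.4° = 218.4; c'Δl = 2.88; W sinα = 81.2
Slice 4: Δl = 3.0/cos34.6° = 3.645 m; N'_4 = 171·cos34.6° = 140.8; c'Δl = 3.64; W sinα = 97.1
Slice 5: Δl = 1.5/cos47.7° = 2.229 m; N'_5 = 27·cos47.7° = 18.2; c'Δl = 2.23; W sinα = 20.0
Σc'Δl = 14.4 kN/m; ΣN' = 661.9 kN/m; ΣW sinα = 220.7 kN/m
Resisting = 14.4 + 661.9·tan29.0° = 14.4 + 366.9 = 381.3 kN/m
FS = 381.3 / 220.7 = 1.728

FS = 1.73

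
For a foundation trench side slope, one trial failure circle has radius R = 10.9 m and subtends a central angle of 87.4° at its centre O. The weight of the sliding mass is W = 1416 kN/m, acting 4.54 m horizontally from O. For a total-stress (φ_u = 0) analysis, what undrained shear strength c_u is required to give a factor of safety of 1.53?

c_u = 54.3 kPa

FS = c_u·L_a·R / (W·d), so c_u = FS·W·d / (L_a·R).
Arc length L_a = R·θ = 10.9·(87.4°·π/180) = 10.9·1.5254 = 16.63 m
c_u = 1.53·1416·4.54 / (16.63·10.9) = 9835.8 / 181.23 = 54.27 kPa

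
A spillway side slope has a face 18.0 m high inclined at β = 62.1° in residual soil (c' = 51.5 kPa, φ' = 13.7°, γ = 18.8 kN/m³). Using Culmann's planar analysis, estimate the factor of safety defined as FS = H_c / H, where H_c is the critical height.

FS = 1.56

H_c = (4c'/γ) · sinβ cosφ' / [1 − cos(β − φ')]
    = (4·51.5/18.8) · sin62.1°·cos13.7° / [1 − cos48.4°]
    = 10.957 · 0.8586 / 0.3361 = 27.99 m
FS = H_c / H = 27.99 / 18.0 = 1.555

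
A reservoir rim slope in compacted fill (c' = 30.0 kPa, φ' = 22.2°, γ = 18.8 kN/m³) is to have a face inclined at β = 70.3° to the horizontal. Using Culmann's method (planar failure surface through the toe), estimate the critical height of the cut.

H_c = 16.75 m

Culmann's analysis gives the critical failure plane at α_cr = (β + φ')/2 = (70.3 + 22.2)/2 = 46.2°, and the critical height
H_c = (4c'/γ) · sinβ cosφ' / [1 − cos(β − φ')]
    = (4·30.0/18.8) · sin70.3°·cos22.2° / [1 − cos(48.1°)]
    = 6.383 · 0.9415·0.9259 / [1 − 0.6678]
    = 6.383 · 0.8717 / 0.3322
    = 16.75 m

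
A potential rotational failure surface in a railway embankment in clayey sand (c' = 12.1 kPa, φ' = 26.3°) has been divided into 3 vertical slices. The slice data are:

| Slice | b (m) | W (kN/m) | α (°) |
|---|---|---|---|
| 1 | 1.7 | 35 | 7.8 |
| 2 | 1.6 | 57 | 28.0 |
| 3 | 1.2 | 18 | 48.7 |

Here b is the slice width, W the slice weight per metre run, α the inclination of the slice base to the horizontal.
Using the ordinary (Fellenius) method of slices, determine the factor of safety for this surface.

Ordinary method of slices: FS = Σ[c'·Δl_i + (W_i cosα_i)·tanφ'] / Σ W_i sinα_i, with Δl_i = b_i / cosα_i.
Slice 1: Δl = 1.7/cos7.8° = 1.716 m; N'_1 = 35·cos7.8° = 34.7; c'Δl = 20.76; W sinα = 4.8
Slice 2: Δl = 1.6/cos28.0° = 1.812 m; N'_2 = 57·cos28.0° = 50.3; c'Δl = 21.93; W sinα = 26.8
Slice 3: Δl = 1.2/cos48.7° = 1.818 m; N'_3 = 18·cos48.7° = 11.9; c'Δl = 22.00; W sinα = 13.5
Σc'Δl = 64.7 kN/m; ΣN' = 96.9 kN/m; ΣW sinα = 45.0 kN/m
Resisting = 64.7 + 96.9·tan26.3° = 64.7 + 47.9 = 112.6 kN/m
FS = 112.6 / 45.0 = 2.500

FS = 2.50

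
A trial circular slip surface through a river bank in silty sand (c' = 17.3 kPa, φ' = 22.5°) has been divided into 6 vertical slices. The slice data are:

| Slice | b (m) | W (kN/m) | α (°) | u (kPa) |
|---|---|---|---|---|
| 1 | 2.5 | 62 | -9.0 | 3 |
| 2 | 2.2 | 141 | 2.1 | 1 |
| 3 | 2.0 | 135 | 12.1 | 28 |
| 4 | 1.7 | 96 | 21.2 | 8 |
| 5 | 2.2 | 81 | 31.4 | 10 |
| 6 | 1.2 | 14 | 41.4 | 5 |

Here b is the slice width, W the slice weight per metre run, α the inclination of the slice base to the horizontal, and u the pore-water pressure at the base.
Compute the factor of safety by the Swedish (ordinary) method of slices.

Ordinary method of slices: FS = Σ[c'·Δl_i + (W_i cosα_i − u_i·Δl_i)·tanφ'] / Σ W_i sinα_i, with Δl_i = b_i / cosα_i.
Slice 1: Δl = 2.5/cos(-9.0°) = 2.531 m; N'_1 = 62·cos(-9.0°) − 3·2.531 = 53.6; c'Δl = 43.79; W sinα = -9.7
Slice 2: Δl = 2.2/cos2.1° = 2.201 m; N'_2 = 141·cos2.1° − 1·2.201 = 138.7; c'Δl = 38.09; W sinα = 5.2
Slice 3: Δl = 2.0/cos12.1° = 2.045 m; N'_3 = 135·cos12.1° − 28·2.045 = 74.7; c'Δl = 35.39; W sinα = 28.3
Slice 4: Δl = 1.7/cos21.2° = 1.823 m; N'_4 = 96·cos21.2° − 8·1.823 = 74.9; c'Δl = 31.54; W sinα = 34.7
Slice 5: Δl = 2.2/cos31.4° = 2.577 m; N'_5 = 81·cos31.4° − 10·2.577 = 43.4; c'Δl = 44.59; W sinα = 42.2
Slice 6: Δl = 1.2/cos41.4° = 1.600 m; N'_6 = 14·cos41.4° − 5·1.600 = 2.5; c'Δl = 27.68; W sinα = 9.3
Σc'Δl = 221.1 kN/m; ΣN' = 387.9 kN/m; ΣW sinα = 109.9 kN/m
Resisting = 221.1 + 387.9·tan22.5° = 221.1 + 160.7 = 381.7 kN/m
FS = 381.7 / 109.9 = 3.472

FS = 3.47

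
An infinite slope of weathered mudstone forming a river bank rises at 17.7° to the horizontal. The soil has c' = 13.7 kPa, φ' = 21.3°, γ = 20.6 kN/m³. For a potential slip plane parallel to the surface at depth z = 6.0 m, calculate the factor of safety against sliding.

FS = 1.60

For an infinite slope with a slip plane parallel to the surface (no pore pressure): FS = [c' + γz cos²β tanφ'] / [γz sinβ cosβ].
γz = 20.6·6.0 = 123.60 kN/m²
Numerator = 13.7 + 123.60·cos²17.7°·tan21.3° = 13.7 + 123.60·0.9076·0.3899 = 57.435 kPa
Denominator = 123.60·sin17.7°·cos17.7° = 123.60·0.3040·0.9527 = 35.800 kPa
FS = 57.435 / 35.800 = 1.604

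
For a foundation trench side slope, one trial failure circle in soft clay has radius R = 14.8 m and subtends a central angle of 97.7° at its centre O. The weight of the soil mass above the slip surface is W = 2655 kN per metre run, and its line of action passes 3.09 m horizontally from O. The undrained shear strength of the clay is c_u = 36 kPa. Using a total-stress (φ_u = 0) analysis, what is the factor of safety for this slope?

FS = 1.64

Taking moments about the centre O, the resisting moment is provided by the undrained shear strength acting along the arc:
Arc length L_a = R·θ = 14.8·(97.7°·π/180) = 14.8·1.7052 = 25.24 m
M_R = c_u·L_a·R = 36·25.24·14.8 = 13446.1 kN·m/m
M_D = W·d = 2655·3.09 = 8203.9 kN·m/m
FS = M_R / M_D = 13446.1 / 8203.9 = 1.639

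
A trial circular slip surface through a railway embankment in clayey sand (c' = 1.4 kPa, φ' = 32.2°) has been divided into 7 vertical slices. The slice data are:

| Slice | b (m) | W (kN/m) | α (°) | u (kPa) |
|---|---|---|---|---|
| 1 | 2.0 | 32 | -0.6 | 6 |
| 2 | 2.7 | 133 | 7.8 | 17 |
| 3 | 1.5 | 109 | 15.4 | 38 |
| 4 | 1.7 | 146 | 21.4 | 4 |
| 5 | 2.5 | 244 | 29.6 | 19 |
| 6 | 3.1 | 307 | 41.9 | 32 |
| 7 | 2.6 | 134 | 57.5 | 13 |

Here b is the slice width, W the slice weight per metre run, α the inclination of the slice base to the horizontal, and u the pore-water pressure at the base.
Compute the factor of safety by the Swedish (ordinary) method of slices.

Ordinary method of slices: FS = Σ[c'·Δl_i + (W_i cosα_i − u_i·Δl_i)·tanφ'] / Σ W_i sinα_i, with Δl_i = b_i / cosα_i.
Slice 1: Δl = 2.0/cos(-0.6°) = 2.000 m; N'_1 = 32·cos(-0.6°) − 6·2.000 = 20.0; c'Δl = 2.80; W sinα = -0.3
Slice 2: Δl = 2.7/cos7.8° = 2.725 m; N'_2 = 133·cos7.8° − 17·2.725 = 85.4; c'Δl = 3.82; W sinα = 18.1
Slice 3: Δl = 1.5/cos15.4° = 1.556 m; N'_3 = 109·cos15.4° − 38·1.556 = 46.0; c'Δl = 2.18; W sinα = 28.9
Slice 4: Δl = 1.7/cos21.4° = 1.826 m; N'_4 = 146·cos21.4° − 4·1.826 = 128.6; c'Δl = 2.56; W sinα = 53.3
Slice 5: Δl = 2.5/cos29.6° = 2.875 m; N'_5 = 244·cos29.6° − 19·2.875 = 157.5; c'Δl = 4.03; W sinα = 120.5
Slice 6: Δl = 3.1/cos41.9° = 4.165 m; N'_6 = 307·cos41.9° − 32·4.165 = 95.2; c'Δl = 5.83; W sinα = 205.0
Slice 7: Δl = 2.6/cos57.5° = 4.839 m; N'_7 = 134·cos57.5° − 13·4.839 = 9.1; c'Δl = 6.77; W sinα = 113.0
Σc'Δl = 28.0 kN/m; ΣN' = 541.9 kN/m; ΣW sinα = 538.5 kN/m
Resisting = 28.0 + 541.9·tan32.2° = 28.0 + 341.2 = 369.2 kN/m
FS = 369.2 / 538.5 = 0.686

FS = 0.69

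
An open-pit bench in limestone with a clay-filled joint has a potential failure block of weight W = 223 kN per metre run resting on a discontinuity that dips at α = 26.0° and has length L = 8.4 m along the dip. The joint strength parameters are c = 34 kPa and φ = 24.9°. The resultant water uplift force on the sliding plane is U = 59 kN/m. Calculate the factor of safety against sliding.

FS = 3.59

Resolving the block weight along and normal to the plane and applying the Mohr–Coulomb strength on the joint:
N' = W cosα − U = 223·cos26.0° − 59 = 141.4 kN/m
Driving force T = W sinα = 223·sin26.0° = 97.8 kN/m
Resisting force R = c·L + N'·tanφ = 34·8.4 + 141.4·tan24.9° = 285.6 + 65.7 = 351.3 kN/m
FS = R / T = 351.3 / 97.8 = 3.593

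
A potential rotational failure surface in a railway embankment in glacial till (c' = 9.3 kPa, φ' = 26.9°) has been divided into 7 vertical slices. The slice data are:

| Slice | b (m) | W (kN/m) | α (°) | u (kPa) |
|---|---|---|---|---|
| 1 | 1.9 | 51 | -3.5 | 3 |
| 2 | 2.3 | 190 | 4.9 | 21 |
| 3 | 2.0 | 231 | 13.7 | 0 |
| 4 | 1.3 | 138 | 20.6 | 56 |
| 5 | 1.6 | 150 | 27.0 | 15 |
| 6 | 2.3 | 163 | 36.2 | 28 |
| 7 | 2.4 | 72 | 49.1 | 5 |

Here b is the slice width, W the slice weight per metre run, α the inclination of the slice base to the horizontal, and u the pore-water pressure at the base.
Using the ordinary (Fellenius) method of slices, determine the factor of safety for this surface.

Ordinary method of slices: FS = Σ[c'·Δl_i + (W_i cosα_i − u_i·Δl_i)·tanφ'] / Σ W_i sinα_i, with Δl_i = b_i / cosα_i.
Slice 1: Δl = 1.9/cos(-3.5°) = 1.904 m; N'_1 = 51·cos(-3.5°) − 3·1.904 = 45.2; c'Δl = 17.70; W sinα = -3.1
Slice 2: Δl = 2.3/cos4.9° = 2.308 m; N'_2 = 190·cos4.9° − 21·2.308 = 140.8; c'Δl = 21.47; W sinα = 16.2
Slice 3: Δl = 2.0/cos13.7° = 2.059 m; N'_3 = 231·cos13.7° − 0·2.059 = 224.4; c'Δl = 19.14; W sinα = 54.7
Slice 4: Δl = 1.3/cos20.6° = 1.389 m; N'_4 = 138·cos20.6° − 56·1.389 = 51.4; c'Δl = 12.92; W sinα = 48.6
Slice 5: Δl = 1.6/cos27.0° = 1.796 m; N'_5 = 150·cos27.0° − 15·1.796 = 106.7; c'Δl = 16.70; W sinα = 68.1
Slice 6: Δl = 2.3/cos36.2° = 2.850 m; N'_6 = 163·cos36.2° − 28·2.850 = 51.7; c'Δl = 26.51; W sinα = 96.3
Slice 7: Δl = 2.4/cos49.1° = 3.666 m; N'_7 = 72·cos49.1° − 5·3.666 = 28.8; c'Δl = 34.09; W sinα = 54.4
Σc'Δl = 148.5 kN/m; ΣN' = 649.1 kN/m; ΣW sinα = 335.2 kN/m
Resisting = 148.5 + 649.1·tan26.9° = 148.5 + 329.3 = 477.8 kN/m
FS = 477.8 / 335.2 = 1.426

FS = 1.43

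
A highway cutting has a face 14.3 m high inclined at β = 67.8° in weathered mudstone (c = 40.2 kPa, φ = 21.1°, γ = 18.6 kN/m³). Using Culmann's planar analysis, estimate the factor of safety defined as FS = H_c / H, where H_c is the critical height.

H_c = (4c/γ) · sinβ cosφ / [1 − cos(β − φ)]
    = (4·40.2/18.6) · sin67.8°·cos21.1° / [1 − cos46.7°]
    = 8.645 · 0.8638 / 0.3142 = 23.77 m
FS = H_c / H = 23.77 / 14.3 = 1.662

FS = 1.66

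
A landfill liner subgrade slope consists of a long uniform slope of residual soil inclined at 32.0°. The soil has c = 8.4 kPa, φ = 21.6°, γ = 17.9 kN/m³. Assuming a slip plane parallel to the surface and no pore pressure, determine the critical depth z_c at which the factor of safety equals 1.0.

Setting FS = 1.00 in FS = [c + γz cos²β tanφ] / [γz sinβ cosβ] and solving for z:
z = c / [γ cosβ (FS·sinβ − cosβ·tanφ)]
  = 8.4 / [17.9·cos32.0°·(1.00·sin32.0° − cos32.0°·tan21.6°)]
  = 8.4 / [17.9·0.8480·(1.00·0.5299 − 0.8480·0.3959)]
  = 8.4 / 2.9473 = 2.850 m

z_c = 2.85 m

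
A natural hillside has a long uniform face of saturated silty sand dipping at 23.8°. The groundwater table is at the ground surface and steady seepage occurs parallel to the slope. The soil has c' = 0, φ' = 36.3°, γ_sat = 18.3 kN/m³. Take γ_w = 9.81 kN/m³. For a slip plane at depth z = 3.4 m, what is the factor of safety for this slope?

With seepage parallel to the slope and the water table at the surface, the effective normal stress on the slip plane uses the buoyant unit weight γ' = γ_sat − γ_w while the driving shear stress uses γ_sat:
FS = [c' + γ' z cos²β tanφ'] / [γ_sat z sinβ cosβ]
(For c' = 0 this reduces to FS = (γ'/γ_sat)·tanφ'/tanβ.)
γ' = 18.3 − 9.81 = 8.49 kN/m³
Numerator = 0.0 + 8.49·3.4·cos²23.8°·tan36.3° = 0.0 + 8.49·3.4·0.8372·0.7346 = 17.751 kPa
Denominator = 18.3·3.4·sin23.8°·cos23.8° = 18.3·3.4·0.4035·0.9150 = 22.973 kPa
FS = 17.751 / 22.973 = 0.773

FS = 0.77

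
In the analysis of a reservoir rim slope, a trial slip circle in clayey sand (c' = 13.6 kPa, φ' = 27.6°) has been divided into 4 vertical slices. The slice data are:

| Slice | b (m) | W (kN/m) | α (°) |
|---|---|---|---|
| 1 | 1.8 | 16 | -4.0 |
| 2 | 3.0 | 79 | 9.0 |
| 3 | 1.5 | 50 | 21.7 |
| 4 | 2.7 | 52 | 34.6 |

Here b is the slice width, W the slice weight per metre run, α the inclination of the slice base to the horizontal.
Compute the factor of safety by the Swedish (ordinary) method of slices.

FS = 3.85

Ordinary method of slices: FS = Σ[c'·Δl_i + (W_i cosα_i)·tanφ'] / Σ W_i sinα_i, with Δl_i = b_i / cosα_i.
Slice 1: Δl = 1.8/cos(-4.0°) = 1.804 m; N'_1 = 16·cos(-4.0°) = 16.0; c'Δl = 24.54; W sinα = -1.1
Slice 2: Δl = 3.0/cos9.0° = 3.037 m; N'_2 = 79·cos9.0° = 78.0; c'Δl = 41.31; W sinα = 12.4
Slice 3: Δl = 1.5/cos21.7° = 1.614 m; N'_3 = 50·cos21.7° = 46.5; c'Δl = 21.96; W sinα = 18.5
Slice 4: Δl = 2.7/cos34.6° = 3.280 m; N'_4 = 52·cos34.6° = 42.8; c'Δl = 44.61; W sinα = 29.5
Σc'Δl = 132.4 kN/m; ΣN' = 183.2 kN/m; ΣW sinα = 59.3 kN/m
Resisting = 132.4 + 183.2·tan27.6° = 132.4 + 95.8 = 228.2 kN/m
FS = 228.2 / 59.3 = 3.851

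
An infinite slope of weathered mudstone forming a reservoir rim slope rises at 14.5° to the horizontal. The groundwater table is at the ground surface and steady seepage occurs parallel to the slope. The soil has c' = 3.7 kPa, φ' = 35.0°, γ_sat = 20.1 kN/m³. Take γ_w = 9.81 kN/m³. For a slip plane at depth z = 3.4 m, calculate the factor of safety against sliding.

With seepage parallel to the slope and the water table at the surface, the effective normal stress on the slip plane uses the buoyant unit weight γ' = γ_sat − γ_w while the driving shear stress uses γ_sat:
FS = [c' + γ' z cos²β tanφ'] / [γ_sat z sinβ cosβ]
γ' = 20.1 − 9.81 = 10.29 kN/m³
Numerator = 3.7 + 10.29·3.4·cos²14.5°·tan35.0° = 3.7 + 10.29·3.4·0.9373·0.7002 = 26.662 kPa
Denominator = 20.1·3.4·sin14.5°·cos14.5° = 20.1·3.4·0.2504·0.9681 = 16.566 kPa
FS = 26.662 / 16.566 = 1.609

FS = 1.61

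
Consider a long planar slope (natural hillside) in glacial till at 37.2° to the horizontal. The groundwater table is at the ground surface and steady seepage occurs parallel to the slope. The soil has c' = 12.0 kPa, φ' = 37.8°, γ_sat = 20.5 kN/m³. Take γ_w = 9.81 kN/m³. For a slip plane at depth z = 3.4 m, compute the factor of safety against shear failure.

With seepage parallel to the slope and the water table at the surface, the effective normal stress on the slip plane uses the buoyant unit weight γ' = γ_sat − γ_w while the driving shear stress uses γ_sat:
FS = [c' + γ' z cos²β tanφ'] / [γ_sat z sinβ cosβ]
γ' = 20.5 − 9.81 = 10.69 kN/m³
Numerator = 12.0 + 10.69·3.4·cos²37.2°·tan37.8° = 12.0 + 10.69·3.4·0.6345·0.7757 = 29.887 kPa
Denominator = 20.5·3.4·sin37.2°·cos37.2° = 20.5·3.4·0.6046·0.7965 = 33.566 kPa
FS = 29.887 / 33.566 = 0.890

FS = 0.89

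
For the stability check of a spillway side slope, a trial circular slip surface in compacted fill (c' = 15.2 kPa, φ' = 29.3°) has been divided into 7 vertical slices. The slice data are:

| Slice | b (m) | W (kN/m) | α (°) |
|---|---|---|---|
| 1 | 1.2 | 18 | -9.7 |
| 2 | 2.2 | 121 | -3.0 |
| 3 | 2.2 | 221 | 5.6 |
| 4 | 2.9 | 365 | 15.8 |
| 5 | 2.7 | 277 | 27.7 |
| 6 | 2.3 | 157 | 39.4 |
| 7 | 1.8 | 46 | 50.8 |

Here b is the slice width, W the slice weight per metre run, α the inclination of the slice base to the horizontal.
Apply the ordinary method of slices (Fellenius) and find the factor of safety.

Ordinary method of slices: FS = Σ[c'·Δl_i + (W_i cosα_i)·tanφ'] / Σ W_i sinα_i, with Δl_i = b_i / cosα_i.
Slice 1: Δl = 1.2/cos(-9.7°) = 1.217 m; N'_1 = 18·cos(-9.7°) = 17.7; c'Δl = 18.50; W sinα = -3.0
Slice 2: Δl = 2.2/cos(-3.0°) = 2.203 m; N'_2 = 121·cos(-3.0°) = 120.8; c'Δl = 33.49; W sinα = -6.3
Slice 3: Δl = 2.2/cos5.6° = 2.211 m; N'_3 = 221·cos5.6° = 219.9; c'Δl = 33.60; W sinα = 21.6
Slice 4: Δl = 2.9/cos15.8° = 3.014 m; N'_4 = 365·cos15.8° = 351.2; c'Δl = 45.81; W sinα = 99.4
Slice 5: Δl = 2.7/cos27.7° = 3.049 m; N'_5 = 277·cos27.7° = 245.3; c'Δl = 46.35; W sinα = 128.8
Slice 6: Δl = 2.3/cos39.4° = 2.976 m; N'_6 = 157·cos39.4° = 121.3; c'Δl = 45.24; W sinα = 99.7
Slice 7: Δl = 1.8/cos50.8° = 2.848 m; N'_7 = 46·cos50.8° = 29.1; c'Δl = 43.29; W sinα = 35.6
Σc'Δl = 266.3 kN/m; ΣN' = 1105.4 kN/m; ΣW sinα = 375.6 kN/m
Resisting = 266.3 + 1105.4·tan29.3° = 266.3 + 620.3 = 886.6 kN/m
FS = 886.6 / 375.6 = 2.360

FS = 2.36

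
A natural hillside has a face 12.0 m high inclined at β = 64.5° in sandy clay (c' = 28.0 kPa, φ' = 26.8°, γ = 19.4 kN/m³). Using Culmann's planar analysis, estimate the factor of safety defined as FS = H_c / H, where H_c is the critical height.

H_c = (4c'/γ) · sinβ cosφ' / [1 − cos(β − φ')]
    = (4·28.0/19.4) · sin64.5°·cos26.8° / [1 − cos37.7°]
    = 5.773 · 0.8056 / 0.2088 = 22.28 m
FS = H_c / H = 22.28 / 12.0 = 1.856

FS = 1.86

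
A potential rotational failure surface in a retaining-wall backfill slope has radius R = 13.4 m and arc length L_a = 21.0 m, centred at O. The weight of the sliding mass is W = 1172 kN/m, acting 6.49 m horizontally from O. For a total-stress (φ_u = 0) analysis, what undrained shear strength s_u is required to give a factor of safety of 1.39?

FS = s_u·L_a·R / (W·d), so s_u = FS·W·d / (L_a·R).
s_u = 1.39·1172·6.49 / (21.00·13.4) = 10572.7 / 281.40 = 37.57 kPa

s_u = 37.6 kPa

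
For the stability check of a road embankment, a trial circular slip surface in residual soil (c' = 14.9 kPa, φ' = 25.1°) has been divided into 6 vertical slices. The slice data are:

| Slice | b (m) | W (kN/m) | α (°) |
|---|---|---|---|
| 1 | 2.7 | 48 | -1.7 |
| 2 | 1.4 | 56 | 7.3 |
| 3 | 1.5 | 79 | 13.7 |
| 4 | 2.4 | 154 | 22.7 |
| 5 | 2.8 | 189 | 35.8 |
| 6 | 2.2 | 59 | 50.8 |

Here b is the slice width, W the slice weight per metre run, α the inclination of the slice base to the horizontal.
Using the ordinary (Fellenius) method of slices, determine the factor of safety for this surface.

FS = 1.94

Ordinary method of slices: FS = Σ[c'·Δl_i + (W_i cosα_i)·tanφ'] / Σ W_i sinα_i, with Δl_i = b_i / cosα_i.
Slice 1: Δl = 2.7/cos(-1.7°) = 2.701 m; N'_1 = 48·cos(-1.7°) = 48.0; c'Δl = 40.25; W sinα = -1.4
Slice 2: Δl = 1.4/cos7.3° = 1.411 m; N'_2 = 56·cos7.3° = 55.5; c'Δl = 21.03; W sinα = 7.1
Slice 3: Δl = 1.5/cos13.7° = 1.544 m; N'_3 = 79·cos13.7° = 76.8; c'Δl = 23.00; W sinα = 18.7
Slice 4: Δl = 2.4/cos22.7° = 2.602 m; N'_4 = 154·cos22.7° = 142.1; c'Δl = 38.76; W sinα = 59.4
Slice 5: Δl = 2.8/cos35.8° = 3.452 m; N'_5 = 189·cos35.8° = 153.3; c'Δl = 51.44; W sinα = 110.6
Slice 6: Δl = 2.2/cos50.8° = 3.481 m; N'_6 = 59·cos50.8° = 37.3; c'Δl = 51.86; W sinα = 45.7
Σc'Δl = 226.3 kN/m; ΣN' = 512.9 kN/m; ΣW sinα = 240.1 kN/m
Resisting = 226.3 + 512.9·tan25.1° = 226.3 + 240.3 = 466.6 kN/m
FS = 466.6 / 240.1 = 1.943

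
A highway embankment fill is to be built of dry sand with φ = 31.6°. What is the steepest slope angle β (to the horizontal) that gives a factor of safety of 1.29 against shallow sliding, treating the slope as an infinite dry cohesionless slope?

For an infinite dry cohesionless slope FS = tanφ/tanβ, so tanβ = tanφ / FS.
tanβ = tan31.6° / 1.29 = 0.6152 / 1.29 = 0.4769
β = arctan(0.4769) = 25.50°

β = 25.5°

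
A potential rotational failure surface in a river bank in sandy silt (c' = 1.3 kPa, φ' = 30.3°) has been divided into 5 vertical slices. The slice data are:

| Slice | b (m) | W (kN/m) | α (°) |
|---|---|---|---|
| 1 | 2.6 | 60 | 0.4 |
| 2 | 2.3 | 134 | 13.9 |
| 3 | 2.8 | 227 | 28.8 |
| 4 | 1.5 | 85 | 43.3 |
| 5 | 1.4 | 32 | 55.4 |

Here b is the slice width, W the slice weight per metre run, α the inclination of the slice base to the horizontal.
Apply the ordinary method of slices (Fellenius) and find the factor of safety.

Ordinary method of slices: FS = Σ[c'·Δl_i + (W_i cosα_i)·tanφ'] / Σ W_i sinα_i, with Δl_i = b_i / cosα_i.
Slice 1: Δl = 2.6/cos0.4° = 2.600 m; N'_1 = 60·cos0.4° = 60.0; c'Δl = 3.38; W sinα = 0.4
Slice 2: Δl = 2.3/cos13.9° = 2.369 m; N'_2 = 134·cos13.9° = 130.1; c'Δl = 3.08; W sinα = 32.2
Slice 3: Δl = 2.8/cos28.8° = 3.195 m; N'_3 = 227·cos28.8° = 198.9; c'Δl = 4.15; W sinα = 109.4
Slice 4: Δl = 1.5/cos43.3° = 2.061 m; N'_4 = 85·cos43.3° = 61.9; c'Δl = 2.68; W sinα = 58.3
Slice 5: Δl = 1.4/cos55.4° = 2.465 m; N'_5 = 32·cos55.4° = 18.2; c'Δl = 3.21; W sinα = 26.3
Σc'Δl = 16.5 kN/m; ΣN' = 469.0 kN/m; ΣW sinα = 226.6 kN/m
Resisting = 16.5 + 469.0·tan30.3° = 16.5 + 274.1 = 290.6 kN/m
FS = 290.6 / 226.6 = 1.282

FS = 1.28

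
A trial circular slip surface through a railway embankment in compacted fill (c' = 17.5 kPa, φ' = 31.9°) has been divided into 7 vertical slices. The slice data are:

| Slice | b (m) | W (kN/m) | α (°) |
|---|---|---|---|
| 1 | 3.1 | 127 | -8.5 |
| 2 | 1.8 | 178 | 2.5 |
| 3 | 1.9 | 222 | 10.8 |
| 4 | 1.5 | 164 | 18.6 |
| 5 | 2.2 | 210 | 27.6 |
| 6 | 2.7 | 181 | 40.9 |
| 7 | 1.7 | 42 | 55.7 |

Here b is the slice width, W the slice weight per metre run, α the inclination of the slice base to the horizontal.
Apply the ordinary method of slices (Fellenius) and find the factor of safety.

FS = 2.83

Ordinary method of slices: FS = Σ[c'·Δl_i + (W_i cosα_i)·tanφ'] / Σ W_i sinα_i, with Δl_i = b_i / cosα_i.
Slice 1: Δl = 3.1/cos(-8.5°) = 3.134 m; N'_1 = 127·cos(-8.5°) = 125.6; c'Δl = 54.85; W sinα = -18.8
Slice 2: Δl = 1.8/cos2.5° = 1.802 m; N'_2 = 178·cos2.5° = 177.8; c'Δl = 31.53; W sinα = 7.8
Slice 3: Δl = 1.9/cos10.8° = 1.934 m; N'_3 = 222·cos10.8° = 218.1; c'Δl = 33.85; W sinα = 41.6
Slice 4: Δl = 1.5/cos18.6° = 1.583 m; N'_4 = 164·cos18.6° = 155.4; c'Δl = 27.70; W sinα = 52.3
Slice 5: Δl = 2.2/cos27.6° = 2.482 m; N'_5 = 210·cos27.6° = 186.1; c'Δl = 43.44; W sinα = 97.3
Slice 6: Δl = 2.7/cos40.9° = 3.572 m; N'_6 = 181·cos40.9° = 136.8; c'Δl = 62.51; W sinα = 118.5
Slice 7: Δl = 1.7/cos55.7° = 3.017 m; N'_7 = 42·cos55.7° = 23.7; c'Δl = 52.79; W sinα = 34.7
Σc'Δl = 306.7 kN/m; ΣN' = 1023.5 kN/m; ΣW sinα = 333.4 kN/m
Resisting = 306.7 + 1023.5·tan31.9° = 306.7 + 637.1 = 943.8 kN/m
FS = 943.8 / 333.4 = 2.831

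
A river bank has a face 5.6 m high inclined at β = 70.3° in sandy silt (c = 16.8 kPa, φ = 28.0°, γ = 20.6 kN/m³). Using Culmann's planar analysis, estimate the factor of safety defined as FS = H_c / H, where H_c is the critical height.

H_c = (4c/γ) · sinβ cosφ / [1 − cos(β − φ)]
    = (4·16.8/20.6) · sin70.3°·cos28.0° / [1 − cos42.3°]
    = 3.262 · 0.8313 / 0.2604 = 10.41 m
FS = H_c / H = 10.41 / 5.6 = 1.860

FS = 1.86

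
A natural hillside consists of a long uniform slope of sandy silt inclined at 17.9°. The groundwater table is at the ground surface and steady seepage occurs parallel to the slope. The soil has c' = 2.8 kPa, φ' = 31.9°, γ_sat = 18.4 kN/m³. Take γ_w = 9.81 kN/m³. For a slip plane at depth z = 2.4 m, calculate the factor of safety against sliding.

FS = 1.12

With seepage parallel to the slope and the water table at the surface, the effective normal stress on the slip plane uses the buoyant unit weight γ' = γ_sat − γ_w while the driving shear stress uses γ_sat:
FS = [c' + γ' z cos²β tanφ'] / [γ_sat z sinβ cosβ]
γ' = 18.4 − 9.81 = 8.59 kN/m³
Numerator = 2.8 + 8.59·2.4·cos²17.9°·tan31.9° = 2.8 + 8.59·2.4·0.9055·0.6224 = 14.420 kPa
Denominator = 18.4·2.4·sin17.9°·cos17.9° = 18.4·2.4·0.3074·0.9516 = 12.916 kPa
FS = 14.420 / 12.916 = 1.116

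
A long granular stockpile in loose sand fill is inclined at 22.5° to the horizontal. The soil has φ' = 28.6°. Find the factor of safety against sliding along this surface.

FS = 1.32

For a dry cohesionless infinite slope the factor of safety is FS = tanφ' / tanβ.
FS = tan28.6° / tan22.5° = 0.5452 / 0.4142 = 1.316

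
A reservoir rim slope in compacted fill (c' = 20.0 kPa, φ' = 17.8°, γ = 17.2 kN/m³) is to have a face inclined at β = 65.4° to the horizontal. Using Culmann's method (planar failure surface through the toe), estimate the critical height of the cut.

H_c = 12.36 m

Culmann's analysis gives the critical failure plane at α_cr = (β + φ')/2 = (65.4 + 17.8)/2 = 41.6°, and the critical height
H_c = (4c'/γ) · sinβ cosφ' / [1 − cos(β − φ')]
    = (4·20.0/17.2) · sin65.4°·cos17.8° / [1 − cos(47.6°)]
    = 4.651 · 0.9092·0.9521 / [1 − 0.6743]
    = 4.651 · 0.8657 / 0.3257
    = 12.36 m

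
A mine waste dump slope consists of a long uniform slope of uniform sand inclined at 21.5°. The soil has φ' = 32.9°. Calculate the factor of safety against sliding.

For a dry cohesionless infinite slope the factor of safety is FS = tanφ' / tanβ.
FS = tan32.9° / tan21.5° = 0.6469 / 0.3939 = 1.642

FS = 1.64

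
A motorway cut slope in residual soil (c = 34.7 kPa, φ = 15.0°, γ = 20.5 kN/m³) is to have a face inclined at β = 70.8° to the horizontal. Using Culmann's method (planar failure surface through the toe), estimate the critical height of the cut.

Culmann's analysis gives the critical failure plane at α_cr = (β + φ)/2 = (70.8 + 15.0)/2 = 42.9°, and the critical height
H_c = (4c/γ) · sinβ cosφ / [1 − cos(β − φ)]
    = (4·34.7/20.5) · sin70.8°·cos15.0° / [1 − cos(55.8°)]
    = 6.771 · 0.9444·0.9659 / [1 − 0.5621]
    = 6.771 · 0.9122 / 0.4379
    = 14.10 m

H_c = 14.10 m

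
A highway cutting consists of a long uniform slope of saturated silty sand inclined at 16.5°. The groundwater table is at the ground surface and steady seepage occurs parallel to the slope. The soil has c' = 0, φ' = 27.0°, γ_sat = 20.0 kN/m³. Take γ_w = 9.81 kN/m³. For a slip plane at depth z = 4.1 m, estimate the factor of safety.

With seepage parallel to the slope and the water table at the surface, the effective normal stress on the slip plane uses the buoyant unit weight γ' = γ_sat − γ_w while the driving shear stress uses γ_sat:
FS = [c' + γ' z cos²β tanφ'] / [γ_sat z sinβ cosβ]
(For c' = 0 this reduces to FS = (γ'/γ_sat)·tanφ'/tanβ.)
γ' = 20.0 − 9.81 = 10.19 kN/m³
Numerator = 0.0 + 10.19·4.1·cos²16.5°·tan27.0° = 0.0 + 10.19·4.1·0.9193·0.5095 = 19.570 kPa
Denominator = 20.0·4.1·sin16.5°·cos16.5° = 20.0·4.1·0.2840·0.9588 = 22.330 kPa
FS = 19.570 / 22.330 = 0.876

FS = 0.88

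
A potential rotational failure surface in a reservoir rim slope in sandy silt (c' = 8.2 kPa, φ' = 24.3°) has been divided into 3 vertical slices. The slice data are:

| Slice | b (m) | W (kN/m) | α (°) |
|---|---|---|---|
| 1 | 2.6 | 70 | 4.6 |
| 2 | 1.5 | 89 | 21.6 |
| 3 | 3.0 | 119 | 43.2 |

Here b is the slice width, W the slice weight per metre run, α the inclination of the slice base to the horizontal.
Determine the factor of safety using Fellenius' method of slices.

Ordinary method of slices: FS = Σ[c'·Δl_i + (W_i cosα_i)·tanφ'] / Σ W_i sinα_i, with Δl_i = b_i / cosα_i.
Slice 1: Δl = 2.6/cos4.6° = 2.608 m; N'_1 = 70·cos4.6° = 69.8; c'Δl = 21.39; W sinα = 5.6
Slice 2: Δl = 1.5/cos21.6° = 1.613 m; N'_2 = 89·cos21.6° = 82.8; c'Δl = 13.23; W sinα = 32.8
Slice 3: Δl = 3.0/cos43.2° = 4.115 m; N'_3 = 119·cos43.2° = 86.7; c'Δl = 33.75; W sinα = 81.5
Σc'Δl = 68.4 kN/m; ΣN' = 239.3 kN/m; ΣW sinα = 119.8 kN/m
Resisting = 68.4 + 239.3·tan24.3° = 68.4 + 108.0 = 176.4 kN/m
FS = 176.4 / 119.8 = 1.472

FS = 1.47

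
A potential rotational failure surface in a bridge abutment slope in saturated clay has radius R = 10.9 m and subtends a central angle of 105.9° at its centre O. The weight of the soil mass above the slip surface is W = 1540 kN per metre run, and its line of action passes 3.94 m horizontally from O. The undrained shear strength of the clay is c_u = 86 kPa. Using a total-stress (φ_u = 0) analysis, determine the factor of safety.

Taking moments about the centre O, the resisting moment is provided by the undrained shear strength acting along the arc:
Arc length L_a = R·θ = 10.9·(105.9°·π/180) = 10.9·1.8483 = 20.15 m
M_R = c_u·L_a·R = 86·20.15·10.9 = 18885.3 kN·m/m
M_D = W·d = 1540·3.94 = 6067.6 kN·m/m
FS = M_R / M_D = 18885.3 / 6067.6 = 3.112

FS = 3.11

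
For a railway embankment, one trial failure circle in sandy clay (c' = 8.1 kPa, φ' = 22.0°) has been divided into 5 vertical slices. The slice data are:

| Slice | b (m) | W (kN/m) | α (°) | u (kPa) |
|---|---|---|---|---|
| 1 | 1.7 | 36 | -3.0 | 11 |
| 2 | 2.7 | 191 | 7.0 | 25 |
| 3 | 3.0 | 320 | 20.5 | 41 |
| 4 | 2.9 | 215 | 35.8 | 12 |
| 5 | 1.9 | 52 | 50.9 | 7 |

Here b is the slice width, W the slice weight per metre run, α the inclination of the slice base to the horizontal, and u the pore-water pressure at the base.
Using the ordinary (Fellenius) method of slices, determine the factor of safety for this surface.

Ordinary method of slices: FS = Σ[c'·Δl_i + (W_i cosα_i − u_i·Δl_i)·tanφ'] / Σ W_i sinα_i, with Δl_i = b_i / cosα_i.
Slice 1: Δl = 1.7/cos(-3.0°) = 1.702 m; N'_1 = 36·cos(-3.0°) − 11·1.702 = 17.2; c'Δl = 13.79; W sinα = -1.9
Slice 2: Δl = 2.7/cos7.0° = 2.720 m; N'_2 = 191·cos7.0° − 25·2.720 = 121.6; c'Δl = 22.03; W sinα = 23.3
Slice 3: Δl = 3.0/cos20.5° = 3.203 m; N'_3 = 320·cos20.5° − 41·3.203 = 168.4; c'Δl = 25.94; W sinα = 112.1
Slice 4: Δl = 2.9/cos35.8° = 3.576 m; N'_4 = 215·cos35.8° − 12·3.576 = 131.5; c'Δl = 28.96; W sinα = 125.8
Slice 5: Δl = 1.9/cos50.9° = 3.013 m; N'_5 = 52·cos50.9° − 7·3.013 = 11.7; c'Δl = 24.40; W sinα = 40.4
Σc'Δl = 115.1 kN/m; ΣN' = 450.4 kN/m; ΣW sinα = 299.6 kN/m
Resisting = 115.1 + 450.4·tan22.0° = 115.1 + 182.0 = 297.1 kN/m
FS = 297.1 / 299.6 = 0.992

FS = 0.99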